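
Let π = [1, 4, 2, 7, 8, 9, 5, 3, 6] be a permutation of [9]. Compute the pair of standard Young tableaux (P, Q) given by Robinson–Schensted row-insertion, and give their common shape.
P = [1, 2, 3, 6, 9] / [4, 5, 8] / [7];  Q = [1, 2, 4, 5, 6] / [3, 7, 9] / [8];  common shape = (5, 3, 1)

Row-insert the values π_1, π_2, … into P one at a time, bumping the leftmost entry strictly greater than the inserted value down to the next row. The recording tableau Q records, in position (i, j), the step at which that cell was added to P.
  Insert 1 (step 1): P = [1];  Q = [1]
  Insert 4 (step 2): P = [1, 4];  Q = [1, 2]
  Insert 2 (step 3): P = [1, 2] / [4];  Q = [1, 2] / [3]
  Insert 7 (step 4): P = [1, 2, 7] / [4];  Q = [1, 2, 4] / [3]
  Insert 8 (step 5): P = [1, 2, 7, 8] / [4];  Q = [1, 2, 4, 5] / [3]
  Insert 9 (step 6): P = [1, 2, 7, 8, 9] / [4];  Q = [1, 2, 4, 5, 6] / [3]
  Insert 5 (step 7): P = [1, 2, 5, 8, 9] / [4, 7];  Q = [1, 2, 4, 5, 6] / [3, 7]
  Insert 3 (step 8): P = [1, 2, 3, 8, 9] / [4, 5] / [7];  Q = [1, 2, 4, 5, 6] / [3, 7] / [8]
  Insert 6 (step 9): P = [1, 2, 3, 6, 9] / [4, 5, 8] / [7];  Q = [1, 2, 4, 5, 6] / [3, 7, 9] / [8]
Final shape: (5, 3, 1).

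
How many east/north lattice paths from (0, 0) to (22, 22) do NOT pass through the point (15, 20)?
Number of paths = 1987173009960

Total paths from (0, 0) to (22, 22): C(44, 22) = 2104098963720. Paths through (15, 20): (paths (0, 0) → (15, 20)) × (paths (15, 20) → (22, 22)) = C(35, 15) · C(9, 7) = 3247943160 · 36 = 116925953760. Avoidance count = 2104098963720 − 116925953760 = 1987173009960.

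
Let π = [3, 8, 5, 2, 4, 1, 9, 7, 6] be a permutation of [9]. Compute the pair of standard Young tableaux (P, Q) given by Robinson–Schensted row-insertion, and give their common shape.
P = [1, 4, 6] / [2, 5, 7] / [3, 9] / [8];  Q = [1, 2, 7] / [3, 5, 8] / [4, 9] / [6];  common shape = (3, 3, 2, 1)

Row-insert the values π_1, π_2, … into P one at a time, bumping the leftmost entry strictly greater than the inserted value down to the next row. The recording tableau Q records, in position (i, j), the step at which that cell was added to P.
  Insert 3 (step 1): P = [3];  Q = [1]
  Insert 8 (step 2): P = [3, 8];  Q = [1, 2]
  Insert 5 (step 3): P = [3, 5] / [8];  Q = [1, 2] / [3]
  Insert 2 (step 4): P = [2, 5] / [3] / [8];  Q = [1, 2] / [3] / [4]
  Insert 4 (step 5): P = [2, 4] / [3, 5] / [8];  Q = [1, 2] / [3, 5] / [4]
  Insert 1 (step 6): P = [1, 4] / [2, 5] / [3] / [8];  Q = [1, 2] / [3, 5] / [4] / [6]
  Insert 9 (step 7): P = [1, 4, 9] / [2, 5] / [3] / [8];  Q = [1, 2, 7] / [3, 5] / [4] / [6]
  Insert 7 (step 8): P = [1, 4, 7] / [2, 5, 9] / [3] / [8];  Q = [1, 2, 7] / [3, 5, 8] / [4] / [6]
  Insert 6 (step 9): P = [1, 4, 6] / [2, 5, 7] / [3, 9] / [8];  Q = [1, 2, 7] / [3, 5, 8] / [4, 9] / [6]
Final shape: (3, 3, 2, 1).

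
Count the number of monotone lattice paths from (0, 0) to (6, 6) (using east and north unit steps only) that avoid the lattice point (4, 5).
Number of paths = 546

Total paths from (0, 0) to (6, 6): C(12, 6) = 924. Paths through (4, 5): (paths (0, 0) → (4, 5)) × (paths (4, 5) → (6, 6)) = C(9, 4) · C(3, 2) = 126 · 3 = 378. Avoidance count = 924 − 378 = 546.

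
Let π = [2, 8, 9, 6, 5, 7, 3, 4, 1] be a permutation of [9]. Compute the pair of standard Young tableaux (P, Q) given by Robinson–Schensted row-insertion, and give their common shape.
P = [1, 3, 4] / [2, 7] / [5, 9] / [6] / [8];  Q = [1, 2, 3] / [4, 6] / [5, 8] / [7] / [9];  common shape = (3, 2, 2, 1, 1)

Row-insert the values π_1, π_2, … into P one at a time, bumping the leftmost entry strictly greater than the inserted value down to the next row. The recording tableau Q records, in position (i, j), the step at which that cell was added to P.
  Insert 2 (step 1): P = [2];  Q = [1]
  Insert 8 (step 2): P = [2, 8];  Q = [1, 2]
  Insert 9 (step 3): P = [2, 8, 9];  Q = [1, 2, 3]
  Insert 6 (step 4): P = [2, 6, 9] / [8];  Q = [1, 2, 3] / [4]
  Insert 5 (step 5): P = [2, 5, 9] / [6] / [8];  Q = [1, 2, 3] / [4] / [5]
  Insert 7 (step 6): P = [2, 5, 7] / [6, 9] / [8];  Q = [1, 2, 3] / [4, 6] / [5]
  Insert 3 (step 7): P = [2, 3, 7] / [5, 9] / [6] / [8];  Q = [1, 2, 3] / [4, 6] / [5] / [7]
  Insert 4 (step 8): P = [2, 3, 4] / [5, 7] / [6, 9] / [8];  Q = [1, 2, 3] / [4, 6] / [5, 8] / [7]
  Insert 1 (step 9): P = [1, 3, 4] / [2, 7] / [5, 9] / [6] / [8];  Q = [1, 2, 3] / [4, 6] / [5, 8] / [7] / [9]
Final shape: (3, 2, 2, 1, 1).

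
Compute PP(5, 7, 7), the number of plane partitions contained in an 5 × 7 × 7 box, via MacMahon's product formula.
PP(5, 7, 7) = 13710834632352

Evaluate the triple product over i = 1..5, j = 1..7, k = 1..7. The factors are (2/1) · (3/2) · (4/3) · (5/4) · (6/5) · (7/6) · (8/7) · (3/2) · … (245 factors total). The numerators and denominators telescope so the product is an integer; carrying out the multiplication exactly gives PP(5, 7, 7) = 13710834632352.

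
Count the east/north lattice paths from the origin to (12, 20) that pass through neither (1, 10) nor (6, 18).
Number of paths = 218540672

Inclusion–exclusion. Total paths: C(32, 12) = 225792840. Through P₁: C(11, 1)·C(21, 11) = 3879876. Through P₂: C(24, 6)·C(8, 6) = 3768688. Since P₁ is strictly southwest of P₂, a monotone path through both must visit P₁ then P₂; paths through both = C(11, 1)·C(13, 5)·C(8, 6) = 396396. Avoid both = 225792840 − 3879876 − 3768688 + 396396 = 218540672.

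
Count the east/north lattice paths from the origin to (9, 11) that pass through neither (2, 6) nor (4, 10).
Number of paths = 142298

Inclusion–exclusion. Total paths: C(20, 9) = 167960. Through P₁: C(8, 2)·C(12, 7) = 22176. Through P₂: C(14, 4)·C(6, 5) = 6006. Since P₁ is strictly southwest of P₂, a monotone path through both must visit P₁ then P₂; paths through both = C(8, 2)·C(6, 2)·C(6, 5) = 2520. Avoid both = 167960 − 22176 − 6006 + 2520 = 142298.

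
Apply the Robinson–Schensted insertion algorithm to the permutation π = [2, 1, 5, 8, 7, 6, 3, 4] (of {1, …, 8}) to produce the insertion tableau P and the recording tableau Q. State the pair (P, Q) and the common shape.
P = [1, 3, 4] / [2, 5, 6] / [7] / [8];  Q = [1, 3, 4] / [2, 5, 8] / [6] / [7];  common shape = (3, 3, 1, 1)

Row-insert the values π_1, π_2, … into P one at a time, bumping the leftmost entry strictly greater than the inserted value down to the next row. The recording tableau Q records, in position (i, j), the step at which that cell was added to P.
  Insert 2 (step 1): P = [2];  Q = [1]
  Insert 1 (step 2): P = [1] / [2];  Q = [1] / [2]
  Insert 5 (step 3): P = [1, 5] / [2];  Q = [1, 3] / [2]
  Insert 8 (step 4): P = [1, 5, 8] / [2];  Q = [1, 3, 4] / [2]
  Insert 7 (step 5): P = [1, 5, 7] / [2, 8];  Q = [1, 3, 4] / [2, 5]
  Insert 6 (step 6): P = [1, 5, 6] / [2, 7] / [8];  Q = [1, 3, 4] / [2, 5] / [6]
  Insert 3 (step 7): P = [1, 3, 6] / [2, 5] / [7] / [8];  Q = [1, 3, 4] / [2, 5] / [6] / [7]
  Insert 4 (step 8): P = [1, 3, 4] / [2, 5, 6] / [7] / [8];  Q = [1, 3, 4] / [2, 5, 8] / [6] / [7]
Final shape: (3, 3, 1, 1).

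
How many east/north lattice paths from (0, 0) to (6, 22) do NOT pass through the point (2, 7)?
Number of paths = 237204

Total paths from (0, 0) to (6, 22): C(28, 6) = 376740. Paths through (2, 7): (paths (0, 0) → (2, 7)) × (paths (2, 7) → (6, 22)) = C(9, 2) · C(19, 4) = 36 · 3876 = 139536. Avoidance count = 376740 − 139536 = 237204.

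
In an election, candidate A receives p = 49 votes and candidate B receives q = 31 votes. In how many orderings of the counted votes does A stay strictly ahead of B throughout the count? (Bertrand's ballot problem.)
Strict-lead orderings = 3219464226353390369640

Total orderings of the 80 votes with 49 for A: C(80, 49) = 14308729894903957198400. By the Bertrand ballot formula (Cycle Lemma / reflection principle), the number of orderings in which A is strictly ahead of B throughout is (p − q)/(p + q) · C(p + q, p) = (49 − 31)/(49 + 31) · 14308729894903957198400 = 3219464226353390369640.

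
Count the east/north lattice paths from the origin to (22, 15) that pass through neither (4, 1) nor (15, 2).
Number of paths = 7001130240

Inclusion–exclusion. Total paths: C(37, 22) = 9364199760. Through P₁: C(5, 4)·C(32, 18) = 2357178000. Through P₂: C(17, 15)·C(20, 7) = 10542720. Since P₁ is strictly southwest of P₂, a monotone path through both must visit P₁ then P₂; paths through both = C(5, 4)·C(12, 11)·C(20, 7) = 4651200. Avoid both = 9364199760 − 2357178000 − 10542720 + 4651200 = 7001130240.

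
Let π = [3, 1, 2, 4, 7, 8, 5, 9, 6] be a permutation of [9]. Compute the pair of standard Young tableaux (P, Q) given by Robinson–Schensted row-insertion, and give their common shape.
P = [1, 2, 4, 5, 6, 9] / [3, 7, 8];  Q = [1, 3, 4, 5, 6, 8] / [2, 7, 9];  common shape = (6, 3)

Row-insert the values π_1, π_2, … into P one at a time, bumping the leftmost entry strictly greater than the inserted value down to the next row. The recording tableau Q records, in position (i, j), the step at which that cell was added to P.
  Insert 3 (step 1): P = [3];  Q = [1]
  Insert 1 (step 2): P = [1] / [3];  Q = [1] / [2]
  Insert 2 (step 3): P = [1, 2] / [3];  Q = [1, 3] / [2]
  Insert 4 (step 4): P = [1, 2, 4] / [3];  Q = [1, 3, 4] / [2]
  Insert 7 (step 5): P = [1, 2, 4, 7] / [3];  Q = [1, 3, 4, 5] / [2]
  Insert 8 (step 6): P = [1, 2, 4, 7, 8] / [3];  Q = [1, 3, 4, 5, 6] / [2]
  Insert 5 (step 7): P = [1, 2, 4, 5, 8] / [3, 7];  Q = [1, 3, 4, 5, 6] / [2, 7]
  Insert 9 (step 8): P = [1, 2, 4, 5, 8, 9] / [3, 7];  Q = [1, 3, 4, 5, 6, 8] / [2, 7]
  Insert 6 (step 9): P = [1, 2, 4, 5, 6, 9] / [3, 7, 8];  Q = [1, 3, 4, 5, 6, 8] / [2, 7, 9]
Final shape: (6, 3).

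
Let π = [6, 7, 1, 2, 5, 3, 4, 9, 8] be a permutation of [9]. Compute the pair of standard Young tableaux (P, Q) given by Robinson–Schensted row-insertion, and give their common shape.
P = [1, 2, 3, 4, 8] / [5, 7, 9] / [6];  Q = [1, 2, 5, 7, 8] / [3, 4, 9] / [6];  common shape = (5, 3, 1)

Row-insert the values π_1, π_2, … into P one at a time, bumping the leftmost entry strictly greater than the inserted value down to the next row. The recording tableau Q records, in position (i, j), the step at which that cell was added to P.
  Insert 6 (step 1): P = [6];  Q = [1]
  Insert 7 (step 2): P = [6, 7];  Q = [1, 2]
  Insert 1 (step 3): P = [1, 7] / [6];  Q = [1, 2] / [3]
  Insert 2 (step 4): P = [1, 2] / [6, 7];  Q = [1, 2] / [3, 4]
  Insert 5 (step 5): P = [1, 2, 5] / [6, 7];  Q = [1, 2, 5] / [3, 4]
  Insert 3 (step 6): P = [1, 2, 3] / [5, 7] / [6];  Q = [1, 2, 5] / [3, 4] / [6]
  Insert 4 (step 7): P = [1, 2, 3, 4] / [5, 7] / [6];  Q = [1, 2, 5, 7] / [3, 4] / [6]
  Insert 9 (step 8): P = [1, 2, 3, 4, 9] / [5, 7] / [6];  Q = [1, 2, 5, 7, 8] / [3, 4] / [6]
  Insert 8 (step 9): P = [1, 2, 3, 4, 8] / [5, 7, 9] / [6];  Q = [1, 2, 5, 7, 8] / [3, 4, 9] / [6]
Final shape: (5, 3, 1).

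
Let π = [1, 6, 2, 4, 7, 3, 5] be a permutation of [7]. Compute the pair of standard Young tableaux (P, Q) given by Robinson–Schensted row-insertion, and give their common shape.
P = [1, 2, 3, 5] / [4, 7] / [6];  Q = [1, 2, 4, 5] / [3, 7] / [6];  common shape = (4, 2, 1)

Row-insert the values π_1, π_2, … into P one at a time, bumping the leftmost entry strictly greater than the inserted value down to the next row. The recording tableau Q records, in position (i, j), the step at which that cell was added to P.
  Insert 1 (step 1): P = [1];  Q = [1]
  Insert 6 (step 2): P = [1, 6];  Q = [1, 2]
  Insert 2 (step 3): P = [1, 2] / [6];  Q = [1, 2] / [3]
  Insert 4 (step 4): P = [1, 2, 4] / [6];  Q = [1, 2, 4] / [3]
  Insert 7 (step 5): P = [1, 2, 4, 7] / [6];  Q = [1, 2, 4, 5] / [3]
  Insert 3 (step 6): P = [1, 2, 3, 7] / [4] / [6];  Q = [1, 2, 4, 5] / [3] / [6]
  Insert 5 (step 7): P = [1, 2, 3, 5] / [4, 7] / [6];  Q = [1, 2, 4, 5] / [3, 7] / [6]
Final shape: (4, 2, 1).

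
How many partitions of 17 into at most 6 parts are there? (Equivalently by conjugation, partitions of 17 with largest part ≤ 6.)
p(17, parts ≤ 6) = 163

Use the recurrence p(n, m) = p(n, m−1) + p(n−m, m): either the largest part is < m (count p(n, m−1)) or the largest part is exactly m (remove one copy of m, count p(n−m, m)). With p(0, ·) = 1 this gives p(17, parts ≤ 6) = 163. (By conjugating Young diagrams, this also counts partitions of 17 into at most 6 parts.)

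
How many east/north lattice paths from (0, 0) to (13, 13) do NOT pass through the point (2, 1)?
Number of paths = 6344366

Total paths from (0, 0) to (13, 13): C(26, 13) = 10400600. Paths through (2, 1): (paths (0, 0) → (2, 1)) × (paths (2, 1) → (13, 13)) = C(3, 2) · C(23, 11) = 3 · 1352078 = 4056234. Avoidance count = 10400600 − 4056234 = 6344366.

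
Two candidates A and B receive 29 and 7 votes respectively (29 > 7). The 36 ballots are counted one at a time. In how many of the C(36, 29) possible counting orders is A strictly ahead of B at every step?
Strict-lead orderings = 5101360

Total orderings of the 36 votes with 29 for A: C(36, 29) = 8347680. By the Bertrand ballot formula (Cycle Lemma / reflection principle), the number of orderings in which A is strictly ahead of B throughout is (p − q)/(p + q) · C(p + q, p) = (29 − 7)/(29 + 7) · 8347680 = 5101360.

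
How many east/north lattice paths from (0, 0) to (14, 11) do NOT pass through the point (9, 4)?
Number of paths = 3891120

Total paths from (0, 0) to (14, 11): C(25, 14) = 4457400. Paths through (9, 4): (paths (0, 0) → (9, 4)) × (paths (9, 4) → (14, 11)) = C(13, 9) · C(12, 5) = 715 · 792 = 566280. Avoidance count = 4457400 − 566280 = 3891120.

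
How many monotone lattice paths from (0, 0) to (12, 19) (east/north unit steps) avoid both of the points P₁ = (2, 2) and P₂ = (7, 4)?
Number of paths = 87339999

Inclusion–exclusion. Total paths: C(31, 12) = 141120525. Through P₁: C(4, 2)·C(27, 10) = 50617710. Through P₂: C(11, 7)·C(20, 5) = 5116320. Since P₁ is strictly southwest of P₂, a monotone path through both must visit P₁ then P₂; paths through both = C(4, 2)·C(7, 5)·C(20, 5) = 1953504. Avoid both = 141120525 − 50617710 − 5116320 + 1953504 = 87339999.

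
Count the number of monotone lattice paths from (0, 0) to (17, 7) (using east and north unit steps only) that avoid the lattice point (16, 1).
Number of paths = 345985

Total paths from (0, 0) to (17, 7): C(24, 17) = 346104. Paths through (16, 1): (paths (0, 0) → (16, 1)) × (paths (16, 1) → (17, 7)) = C(17, 16) · C(7, 1) = 17 · 7 = 119. Avoidance count = 346104 − 119 = 345985.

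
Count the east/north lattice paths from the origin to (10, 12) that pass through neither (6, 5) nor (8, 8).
Number of paths = 370436

Inclusion–exclusion. Total paths: C(22, 10) = 646646. Through P₁: C(11, 6)·C(11, 4) = 152460. Through P₂: C(16, 8)·C(6, 2) = 193050. Since P₁ is strictly southwest of P₂, a monotone path through both must visit P₁ then P₂; paths through both = C(11, 6)·C(5, 2)·C(6, 2) = 69300. Avoid both = 646646 − 152460 − 193050 + 69300 = 370436.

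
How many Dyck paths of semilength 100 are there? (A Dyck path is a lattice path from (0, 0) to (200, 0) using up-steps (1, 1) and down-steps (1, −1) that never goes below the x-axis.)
C_100 = 896519947090131496687170070074100632420837521538745909320

These Dyck paths are counted by the Catalan number C_n = (1/(n + 1)) · C(2n, n). For n = 100: C_100 = (1/101) · C(200, 100) = 90548514656103281165404177077484163874504589675413336841320/101 = 896519947090131496687170070074100632420837521538745909320.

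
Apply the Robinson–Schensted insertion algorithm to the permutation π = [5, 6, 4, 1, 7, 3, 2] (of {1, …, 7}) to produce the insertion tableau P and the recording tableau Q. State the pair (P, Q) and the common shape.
P = [1, 2, 7] / [3, 6] / [4] / [5];  Q = [1, 2, 5] / [3, 6] / [4] / [7];  common shape = (3, 2, 1, 1)

Row-insert the values π_1, π_2, … into P one at a time, bumping the leftmost entry strictly greater than the inserted value down to the next row. The recording tableau Q records, in position (i, j), the step at which that cell was added to P.
  Insert 5 (step 1): P = [5];  Q = [1]
  Insert 6 (step 2): P = [5, 6];  Q = [1, 2]
  Insert 4 (step 3): P = [4, 6] / [5];  Q = [1, 2] / [3]
  Insert 1 (step 4): P = [1, 6] / [4] / [5];  Q = [1, 2] / [3] / [4]
  Insert 7 (step 5): P = [1, 6, 7] / [4] / [5];  Q = [1, 2, 5] / [3] / [4]
  Insert 3 (step 6): P = [1, 3, 7] / [4, 6] / [5];  Q = [1, 2, 5] / [3, 6] / [4]
  Insert 2 (step 7): P = [1, 2, 7] / [3, 6] / [4] / [5];  Q = [1, 2, 5] / [3, 6] / [4] / [7]
Final shape: (3, 2, 1, 1).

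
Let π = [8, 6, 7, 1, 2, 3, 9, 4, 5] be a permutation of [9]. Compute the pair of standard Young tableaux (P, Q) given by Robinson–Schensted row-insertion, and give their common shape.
P = [1, 2, 3, 4, 5] / [6, 7, 9] / [8];  Q = [1, 3, 6, 7, 9] / [2, 5, 8] / [4];  common shape = (5, 3, 1)

Row-insert the values π_1, π_2, … into P one at a time, bumping the leftmost entry strictly greater than the inserted value down to the next row. The recording tableau Q records, in position (i, j), the step at which that cell was added to P.
  Insert 8 (step 1): P = [8];  Q = [1]
  Insert 6 (step 2): P = [6] / [8];  Q = [1] / [2]
  Insert 7 (step 3): P = [6, 7] / [8];  Q = [1, 3] / [2]
  Insert 1 (step 4): P = [1, 7] / [6] / [8];  Q = [1, 3] / [2] / [4]
  Insert 2 (step 5): P = [1, 2] / [6, 7] / [8];  Q = [1, 3] / [2, 5] / [4]
  Insert 3 (step 6): P = [1, 2, 3] / [6, 7] / [8];  Q = [1, 3, 6] / [2, 5] / [4]
  Insert 9 (step 7): P = [1, 2, 3, 9] / [6, 7] / [8];  Q = [1, 3, 6, 7] / [2, 5] / [4]
  Insert 4 (step 8): P = [1, 2, 3, 4] / [6, 7, 9] / [8];  Q = [1, 3, 6, 7] / [2, 5, 8] / [4]
  Insert 5 (step 9): P = [1, 2, 3, 4, 5] / [6, 7, 9] / [8];  Q = [1, 3, 6, 7, 9] / [2, 5, 8] / [4]
Final shape: (5, 3, 1).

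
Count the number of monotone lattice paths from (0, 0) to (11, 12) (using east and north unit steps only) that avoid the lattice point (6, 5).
Number of paths = 986174

Total paths from (0, 0) to (11, 12): C(23, 11) = 1352078. Paths through (6, 5): (paths (0, 0) → (6, 5)) × (paths (6, 5) → (11, 12)) = C(11, 6) · C(12, 5) = 462 · 792 = 365904. Avoidance count = 1352078 − 365904 = 986174.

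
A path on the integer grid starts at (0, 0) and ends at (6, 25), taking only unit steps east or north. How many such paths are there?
Number of paths = 736281

A monotone lattice path from (0, 0) to (6, 25) consists of 6 east steps and 25 north steps in some order, so it is determined by which 6 of the 31 steps are east. The count is C(31, 6) = 736281.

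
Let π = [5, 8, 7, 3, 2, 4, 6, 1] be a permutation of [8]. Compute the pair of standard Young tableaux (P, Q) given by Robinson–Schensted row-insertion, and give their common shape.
P = [1, 4, 6] / [2, 7] / [3] / [5] / [8];  Q = [1, 2, 7] / [3, 6] / [4] / [5] / [8];  common shape = (3, 2, 1, 1, 1)

Row-insert the values π_1, π_2, … into P one at a time, bumping the leftmost entry strictly greater than the inserted value down to the next row. The recording tableau Q records, in position (i, j), the step at which that cell was added to P.
  Insert 5 (step 1): P = [5];  Q = [1]
  Insert 8 (step 2): P = [5, 8];  Q = [1, 2]
  Insert 7 (step 3): P = [5, 7] / [8];  Q = [1, 2] / [3]
  Insert 3 (step 4): P = [3, 7] / [5] / [8];  Q = [1, 2] / [3] / [4]
  Insert 2 (step 5): P = [2, 7] / [3] / [5] / [8];  Q = [1, 2] / [3] / [4] / [5]
  Insert 4 (step 6): P = [2, 4] / [3, 7] / [5] / [8];  Q = [1, 2] / [3, 6] / [4] / [5]
  Insert 6 (step 7): P = [2, 4, 6] / [3, 7] / [5] / [8];  Q = [1, 2, 7] / [3, 6] / [4] / [5]
  Insert 1 (step 8): P = [1, 4, 6] / [2, 7] / [3] / [5] / [8];  Q = [1, 2, 7] / [3, 6] / [4] / [5] / [8]
Final shape: (3, 2, 1, 1, 1).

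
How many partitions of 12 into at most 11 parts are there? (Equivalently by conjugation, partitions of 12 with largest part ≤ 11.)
p(12, parts ≤ 11) = 76

Partitions of 12 with all parts ≤ 11: 11+1, 10+2, 10+1+1, 9+3, 9+2+1, 9+1+1+1, 8+4, 8+3+1, 8+2+2, 8+2+1+1, 8+1+1+1+1, 7+5, 7+4+1, 7+3+2, 7+3+1+1, 7+2+2+1, 7+2+1+1+1, 7+1+1+1+1+1, 6+6, 6+5+1, 6+4+2, 6+4+1+1, 6+3+3, 6+3+2+1, 6+3+1+1+1, 6+2+2+2, 6+2+2+1+1, 6+2+1+1+1+1, 6+1+1+1+1+1+1, 5+5+2, … (76 total). Count = 76.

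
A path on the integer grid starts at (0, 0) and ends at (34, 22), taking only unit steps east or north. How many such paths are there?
Number of paths = 2142582442263900

A monotone lattice path from (0, 0) to (34, 22) consists of 34 east steps and 22 north steps in some order, so it is determined by which 34 of the 56 steps are east. The count is C(56, 34) = 2142582442263900.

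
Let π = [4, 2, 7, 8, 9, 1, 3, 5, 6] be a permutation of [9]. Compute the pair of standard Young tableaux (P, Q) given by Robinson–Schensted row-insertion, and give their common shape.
P = [1, 3, 5, 6] / [2, 7, 8, 9] / [4];  Q = [1, 3, 4, 5] / [2, 7, 8, 9] / [6];  common shape = (4, 4, 1)

Row-insert the values π_1, π_2, … into P one at a time, bumping the leftmost entry strictly greater than the inserted value down to the next row. The recording tableau Q records, in position (i, j), the step at which that cell was added to P.
  Insert 4 (step 1): P = [4];  Q = [1]
  Insert 2 (step 2): P = [2] / [4];  Q = [1] / [2]
  Insert 7 (step 3): P = [2, 7] / [4];  Q = [1, 3] / [2]
  Insert 8 (step 4): P = [2, 7, 8] / [4];  Q = [1, 3, 4] / [2]
  Insert 9 (step 5): P = [2, 7, 8, 9] / [4];  Q = [1, 3, 4, 5] / [2]
  Insert 1 (step 6): P = [1, 7, 8, 9] / [2] / [4];  Q = [1, 3, 4, 5] / [2] / [6]
  Insert 3 (step 7): P = [1, 3, 8, 9] / [2, 7] / [4];  Q = [1, 3, 4, 5] / [2, 7] / [6]
  Insert 5 (step 8): P = [1, 3, 5, 9] / [2, 7, 8] / [4];  Q = [1, 3, 4, 5] / [2, 7, 8] / [6]
  Insert 6 (step 9): P = [1, 3, 5, 6] / [2, 7, 8, 9] / [4];  Q = [1, 3, 4, 5] / [2, 7, 8, 9] / [6]
Final shape: (4, 4, 1).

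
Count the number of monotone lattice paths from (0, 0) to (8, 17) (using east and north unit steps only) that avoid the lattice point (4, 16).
Number of paths = 1057350

Total paths from (0, 0) to (8, 17): C(25, 8) = 1081575. Paths through (4, 16): (paths (0, 0) → (4, 16)) × (paths (4, 16) → (8, 17)) = C(20, 4) · C(5, 4) = 4845 · 5 = 24225. Avoidance count = 1081575 − 24225 = 1057350.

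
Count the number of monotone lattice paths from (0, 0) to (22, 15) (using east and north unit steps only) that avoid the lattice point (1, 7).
Number of paths = 9329862600

Total paths from (0, 0) to (22, 15): C(37, 22) = 9364199760. Paths through (1, 7): (paths (0, 0) → (1, 7)) × (paths (1, 7) → (22, 15)) = C(8, 1) · C(29, 21) = 8 · 4292145 = 34337160. Avoidance count = 9364199760 − 34337160 = 9329862600.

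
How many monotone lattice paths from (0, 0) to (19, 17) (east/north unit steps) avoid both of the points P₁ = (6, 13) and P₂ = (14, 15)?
Number of paths = 6929828220

Inclusion–exclusion. Total paths: C(36, 19) = 8597496600. Through P₁: C(19, 6)·C(17, 13) = 64574160. Through P₂: C(29, 14)·C(7, 5) = 1628733960. Since P₁ is strictly southwest of P₂, a monotone path through both must visit P₁ then P₂; paths through both = C(19, 6)·C(10, 8)·C(7, 5) = 25639740. Avoid both = 8597496600 − 64574160 − 1628733960 + 25639740 = 6929828220.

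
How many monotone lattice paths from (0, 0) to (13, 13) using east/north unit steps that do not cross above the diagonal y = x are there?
C_13 = 742900

These NE paths below the diagonal are counted by the Catalan number C_n = (1/(n + 1)) · C(2n, n). For n = 13: C_13 = (1/14) · C(26, 13) = 10400600/14 = 742900.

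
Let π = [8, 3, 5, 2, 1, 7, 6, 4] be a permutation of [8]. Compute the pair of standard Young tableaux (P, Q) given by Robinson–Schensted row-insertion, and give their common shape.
P = [1, 4, 6] / [2, 5] / [3, 7] / [8];  Q = [1, 3, 6] / [2, 7] / [4, 8] / [5];  common shape = (3, 2, 2, 1)

Row-insert the values π_1, π_2, … into P one at a time, bumping the leftmost entry strictly greater than the inserted value down to the next row. The recording tableau Q records, in position (i, j), the step at which that cell was added to P.
  Insert 8 (step 1): P = [8];  Q = [1]
  Insert 3 (step 2): P = [3] / [8];  Q = [1] / [2]
  Insert 5 (step 3): P = [3, 5] / [8];  Q = [1, 3] / [2]
  Insert 2 (step 4): P = [2, 5] / [3] / [8];  Q = [1, 3] / [2] / [4]
  Insert 1 (step 5): P = [1, 5] / [2] / [3] / [8];  Q = [1, 3] / [2] / [4] / [5]
  Insert 7 (step 6): P = [1, 5, 7] / [2] / [3] / [8];  Q = [1, 3, 6] / [2] / [4] / [5]
  Insert 6 (step 7): P = [1, 5, 6] / [2, 7] / [3] / [8];  Q = [1, 3, 6] / [2, 7] / [4] / [5]
  Insert 4 (step 8): P = [1, 4, 6] / [2, 5] / [3, 7] / [8];  Q = [1, 3, 6] / [2, 7] / [4, 8] / [5]
Final shape: (3, 2, 2, 1).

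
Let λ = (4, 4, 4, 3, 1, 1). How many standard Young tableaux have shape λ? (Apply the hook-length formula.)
# SYT of shape (4, 4, 4, 3, 1, 1) = 816816

Hook-length formula: f^λ = n! / Π hook(c), product over all cells c of the Young diagram. For λ = (4, 4, 4, 3, 1, 1), n = 17 boxes. Hook lengths by row (left-to-right, top-to-bottom): [9, 6, 5, 3]; [8, 5, 4, 2]; [7, 4, 3, 1]; [5, 2, 1]; [2]; [1]. Product of hooks = 435456000. So f^λ = 17! / 435456000 = 355687428096000 / 435456000 = 816816.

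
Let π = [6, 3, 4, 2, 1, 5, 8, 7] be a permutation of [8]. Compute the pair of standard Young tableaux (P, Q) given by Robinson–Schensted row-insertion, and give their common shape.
P = [1, 4, 5, 7] / [2, 8] / [3] / [6];  Q = [1, 3, 6, 7] / [2, 8] / [4] / [5];  common shape = (4, 2, 1, 1)

Row-insert the values π_1, π_2, … into P one at a time, bumping the leftmost entry strictly greater than the inserted value down to the next row. The recording tableau Q records, in position (i, j), the step at which that cell was added to P.
  Insert 6 (step 1): P = [6];  Q = [1]
  Insert 3 (step 2): P = [3] / [6];  Q = [1] / [2]
  Insert 4 (step 3): P = [3, 4] / [6];  Q = [1, 3] / [2]
  Insert 2 (step 4): P = [2, 4] / [3] / [6];  Q = [1, 3] / [2] / [4]
  Insert 1 (step 5): P = [1, 4] / [2] / [3] / [6];  Q = [1, 3] / [2] / [4] / [5]
  Insert 5 (step 6): P = [1, 4, 5] / [2] / [3] / [6];  Q = [1, 3, 6] / [2] / [4] / [5]
  Insert 8 (step 7): P = [1, 4, 5, 8] / [2] / [3] / [6];  Q = [1, 3, 6, 7] / [2] / [4] / [5]
  Insert 7 (step 8): P = [1, 4, 5, 7] / [2, 8] / [3] / [6];  Q = [1, 3, 6, 7] / [2, 8] / [4] / [5]
Final shape: (4, 2, 1, 1).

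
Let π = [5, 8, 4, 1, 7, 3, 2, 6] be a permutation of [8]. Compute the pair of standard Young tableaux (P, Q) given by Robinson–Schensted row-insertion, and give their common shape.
P = [1, 2, 6] / [3, 7] / [4, 8] / [5];  Q = [1, 2, 8] / [3, 5] / [4, 6] / [7];  common shape = (3, 2, 2, 1)

Row-insert the values π_1, π_2, … into P one at a time, bumping the leftmost entry strictly greater than the inserted value down to the next row. The recording tableau Q records, in position (i, j), the step at which that cell was added to P.
  Insert 5 (step 1): P = [5];  Q = [1]
  Insert 8 (step 2): P = [5, 8];  Q = [1, 2]
  Insert 4 (step 3): P = [4, 8] / [5];  Q = [1, 2] / [3]
  Insert 1 (step 4): P = [1, 8] / [4] / [5];  Q = [1, 2] / [3] / [4]
  Insert 7 (step 5): P = [1, 7] / [4, 8] / [5];  Q = [1, 2] / [3, 5] / [4]
  Insert 3 (step 6): P = [1, 3] / [4, 7] / [5, 8];  Q = [1, 2] / [3, 5] / [4, 6]
  Insert 2 (step 7): P = [1, 2] / [3, 7] / [4, 8] / [5];  Q = [1, 2] / [3, 5] / [4, 6] / [7]
  Insert 6 (step 8): P = [1, 2, 6] / [3, 7] / [4, 8] / [5];  Q = [1, 2, 8] / [3, 5] / [4, 6] / [7]
Final shape: (3, 2, 2, 1).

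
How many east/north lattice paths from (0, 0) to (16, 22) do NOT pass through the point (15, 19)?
Number of paths = 14816104350

Total paths from (0, 0) to (16, 22): C(38, 16) = 22239974430. Paths through (15, 19): (paths (0, 0) → (15, 19)) × (paths (15, 19) → (16, 22)) = C(34, 15) · C(4, 1) = 1855967520 · 4 = 7423870080. Avoidance count = 22239974430 − 7423870080 = 14816104350.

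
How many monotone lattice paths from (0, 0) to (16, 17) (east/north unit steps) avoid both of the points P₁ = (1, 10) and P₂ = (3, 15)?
Number of paths = 1164865701

Inclusion–exclusion. Total paths: C(33, 16) = 1166803110. Through P₁: C(11, 1)·C(22, 15) = 1875984. Through P₂: C(18, 3)·C(15, 13) = 85680. Since P₁ is strictly southwest of P₂, a monotone path through both must visit P₁ then P₂; paths through both = C(11, 1)·C(7, 2)·C(15, 13) = 24255. Avoid both = 1166803110 − 1875984 − 85680 + 24255 = 1164865701.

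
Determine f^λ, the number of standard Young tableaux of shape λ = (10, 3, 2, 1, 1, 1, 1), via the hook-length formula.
# SYT of shape (10, 3, 2, 1, 1, 1, 1) = 4408950

Hook-length formula: f^λ = n! / Π hook(c), product over all cells c of the Young diagram. For λ = (10, 3, 2, 1, 1, 1, 1), n = 19 boxes. Hook lengths by row (left-to-right, top-to-bottom): [16, 11, 9, 7, 6, 5, 4, 3, 2, 1]; [8, 3, 1]; [6, 1]; [4]; [3]; [2]; [1]. Product of hooks = 27590492160. So f^λ = 19! / 27590492160 = 121645100408832000 / 27590492160 = 4408950.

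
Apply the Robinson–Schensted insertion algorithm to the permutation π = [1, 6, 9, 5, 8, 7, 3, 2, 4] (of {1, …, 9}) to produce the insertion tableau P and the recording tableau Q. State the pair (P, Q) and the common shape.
P = [1, 2, 4] / [3, 7] / [5, 8] / [6] / [9];  Q = [1, 2, 3] / [4, 5] / [6, 9] / [7] / [8];  common shape = (3, 2, 2, 1, 1)

Row-insert the values π_1, π_2, … into P one at a time, bumping the leftmost entry strictly greater than the inserted value down to the next row. The recording tableau Q records, in position (i, j), the step at which that cell was added to P.
  Insert 1 (step 1): P = [1];  Q = [1]
  Insert 6 (step 2): P = [1, 6];  Q = [1, 2]
  Insert 9 (step 3): P = [1, 6, 9];  Q = [1, 2, 3]
  Insert 5 (step 4): P = [1, 5, 9] / [6];  Q = [1, 2, 3] / [4]
  Insert 8 (step 5): P = [1, 5, 8] / [6, 9];  Q = [1, 2, 3] / [4, 5]
  Insert 7 (step 6): P = [1, 5, 7] / [6, 8] / [9];  Q = [1, 2, 3] / [4, 5] / [6]
  Insert 3 (step 7): P = [1, 3, 7] / [5, 8] / [6] / [9];  Q = [1, 2, 3] / [4, 5] / [6] / [7]
  Insert 2 (step 8): P = [1, 2, 7] / [3, 8] / [5] / [6] / [9];  Q = [1, 2, 3] / [4, 5] / [6] / [7] / [8]
  Insert 4 (step 9): P = [1, 2, 4] / [3, 7] / [5, 8] / [6] / [9];  Q = [1, 2, 3] / [4, 5] / [6, 9] / [7] / [8]
Final shape: (3, 2, 2, 1, 1).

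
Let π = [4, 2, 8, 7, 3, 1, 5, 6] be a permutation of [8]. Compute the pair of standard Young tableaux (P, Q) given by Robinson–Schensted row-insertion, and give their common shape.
P = [1, 3, 5, 6] / [2, 7] / [4] / [8];  Q = [1, 3, 7, 8] / [2, 4] / [5] / [6];  common shape = (4, 2, 1, 1)

Row-insert the values π_1, π_2, … into P one at a time, bumping the leftmost entry strictly greater than the inserted value down to the next row. The recording tableau Q records, in position (i, j), the step at which that cell was added to P.
  Insert 4 (step 1): P = [4];  Q = [1]
  Insert 2 (step 2): P = [2] / [4];  Q = [1] / [2]
  Insert 8 (step 3): P = [2, 8] / [4];  Q = [1, 3] / [2]
  Insert 7 (step 4): P = [2, 7] / [4, 8];  Q = [1, 3] / [2, 4]
  Insert 3 (step 5): P = [2, 3] / [4, 7] / [8];  Q = [1, 3] / [2, 4] / [5]
  Insert 1 (step 6): P = [1, 3] / [2, 7] / [4] / [8];  Q = [1, 3] / [2, 4] / [5] / [6]
  Insert 5 (step 7): P = [1, 3, 5] / [2, 7] / [4] / [8];  Q = [1, 3, 7] / [2, 4] / [5] / [6]
  Insert 6 (step 8): P = [1, 3, 5, 6] / [2, 7] / [4] / [8];  Q = [1, 3, 7, 8] / [2, 4] / [5] / [6]
Final shape: (4, 2, 1, 1).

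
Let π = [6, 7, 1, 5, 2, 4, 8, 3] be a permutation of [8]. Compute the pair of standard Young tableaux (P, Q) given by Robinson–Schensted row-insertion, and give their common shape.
P = [1, 2, 3, 8] / [4, 7] / [5] / [6];  Q = [1, 2, 6, 7] / [3, 4] / [5] / [8];  common shape = (4, 2, 1, 1)

Row-insert the values π_1, π_2, … into P one at a time, bumping the leftmost entry strictly greater than the inserted value down to the next row. The recording tableau Q records, in position (i, j), the step at which that cell was added to P.
  Insert 6 (step 1): P = [6];  Q = [1]
  Insert 7 (step 2): P = [6, 7];  Q = [1, 2]
  Insert 1 (step 3): P = [1, 7] / [6];  Q = [1, 2] / [3]
  Insert 5 (step 4): P = [1, 5] / [6, 7];  Q = [1, 2] / [3, 4]
  Insert 2 (step 5): P = [1, 2] / [5, 7] / [6];  Q = [1, 2] / [3, 4] / [5]
  Insert 4 (step 6): P = [1, 2, 4] / [5, 7] / [6];  Q = [1, 2, 6] / [3, 4] / [5]
  Insert 8 (step 7): P = [1, 2, 4, 8] / [5, 7] / [6];  Q = [1, 2, 6, 7] / [3, 4] / [5]
  Insert 3 (step 8): P = [1, 2, 3, 8] / [4, 7] / [5] / [6];  Q = [1, 2, 6, 7] / [3, 4] / [5] / [8]
Final shape: (4, 2, 1, 1).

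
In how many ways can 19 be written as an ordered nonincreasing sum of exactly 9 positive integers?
p(19, 9 parts) = 41

Partitions of n into exactly k parts are in bijection with partitions of n − k into at most k parts (subtract 1 from each part). So p(19, exactly 9) = p(10, parts ≤ 9). Computing via the recurrence p(m, j) = p(m, j−1) + p(m−j, j) gives 41.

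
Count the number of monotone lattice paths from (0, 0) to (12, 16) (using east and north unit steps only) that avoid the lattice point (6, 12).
Number of paths = 26523315

Total paths from (0, 0) to (12, 16): C(28, 12) = 30421755. Paths through (6, 12): (paths (0, 0) → (6, 12)) × (paths (6, 12) → (12, 16)) = C(18, 6) · C(10, 6) = 18564 · 210 = 3898440. Avoidance count = 30421755 − 3898440 = 26523315.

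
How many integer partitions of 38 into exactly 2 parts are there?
p(38, 2 parts) = 19

Partitions of n into exactly k parts are in bijection with partitions of n − k into at most k parts (subtract 1 from each part). So p(38, exactly 2) = p(36, parts ≤ 2). Computing via the recurrence p(m, j) = p(m, j−1) + p(m−j, j) gives 19.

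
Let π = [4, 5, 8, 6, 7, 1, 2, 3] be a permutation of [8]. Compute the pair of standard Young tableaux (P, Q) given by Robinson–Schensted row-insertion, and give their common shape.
P = [1, 2, 3, 7] / [4, 5, 6] / [8];  Q = [1, 2, 3, 5] / [4, 7, 8] / [6];  common shape = (4, 3, 1)

Row-insert the values π_1, π_2, … into P one at a time, bumping the leftmost entry strictly greater than the inserted value down to the next row. The recording tableau Q records, in position (i, j), the step at which that cell was added to P.
  Insert 4 (step 1): P = [4];  Q = [1]
  Insert 5 (step 2): P = [4, 5];  Q = [1, 2]
  Insert 8 (step 3): P = [4, 5, 8];  Q = [1, 2, 3]
  Insert 6 (step 4): P = [4, 5, 6] / [8];  Q = [1, 2, 3] / [4]
  Insert 7 (step 5): P = [4, 5, 6, 7] / [8];  Q = [1, 2, 3, 5] / [4]
  Insert 1 (step 6): P = [1, 5, 6, 7] / [4] / [8];  Q = [1, 2, 3, 5] / [4] / [6]
  Insert 2 (step 7): P = [1, 2, 6, 7] / [4, 5] / [8];  Q = [1, 2, 3, 5] / [4, 7] / [6]
  Insert 3 (step 8): P = [1, 2, 3, 7] / [4, 5, 6] / [8];  Q = [1, 2, 3, 5] / [4, 7, 8] / [6]
Final shape: (4, 3, 1).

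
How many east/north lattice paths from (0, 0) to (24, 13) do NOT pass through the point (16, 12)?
Number of paths = 3288671505

Total paths from (0, 0) to (24, 13): C(37, 24) = 3562467300. Paths through (16, 12): (paths (0, 0) → (16, 12)) × (paths (16, 12) → (24, 13)) = C(28, 16) · C(9, 8) = 30421755 · 9 = 273795795. Avoidance count = 3562467300 − 273795795 = 3288671505.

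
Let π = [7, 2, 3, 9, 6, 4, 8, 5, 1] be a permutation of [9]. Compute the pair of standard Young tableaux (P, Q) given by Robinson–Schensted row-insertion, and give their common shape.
P = [1, 3, 4, 5] / [2, 8] / [6, 9] / [7];  Q = [1, 3, 4, 7] / [2, 5] / [6, 8] / [9];  common shape = (4, 2, 2, 1)

Row-insert the values π_1, π_2, … into P one at a time, bumping the leftmost entry strictly greater than the inserted value down to the next row. The recording tableau Q records, in position (i, j), the step at which that cell was added to P.
  Insert 7 (step 1): P = [7];  Q = [1]
  Insert 2 (step 2): P = [2] / [7];  Q = [1] / [2]
  Insert 3 (step 3): P = [2, 3] / [7];  Q = [1, 3] / [2]
  Insert 9 (step 4): P = [2, 3, 9] / [7];  Q = [1, 3, 4] / [2]
  Insert 6 (step 5): P = [2, 3, 6] / [7, 9];  Q = [1, 3, 4] / [2, 5]
  Insert 4 (step 6): P = [2, 3, 4] / [6, 9] / [7];  Q = [1, 3, 4] / [2, 5] / [6]
  Insert 8 (step 7): P = [2, 3, 4, 8] / [6, 9] / [7];  Q = [1, 3, 4, 7] / [2, 5] / [6]
  Insert 5 (step 8): P = [2, 3, 4, 5] / [6, 8] / [7, 9];  Q = [1, 3, 4, 7] / [2, 5] / [6, 8]
  Insert 1 (step 9): P = [1, 3, 4, 5] / [2, 8] / [6, 9] / [7];  Q = [1, 3, 4, 7] / [2, 5] / [6, 8] / [9]
Final shape: (4, 2, 2, 1).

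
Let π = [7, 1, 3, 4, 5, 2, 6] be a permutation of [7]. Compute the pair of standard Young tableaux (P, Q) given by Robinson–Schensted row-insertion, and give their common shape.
P = [1, 2, 4, 5, 6] / [3] / [7];  Q = [1, 3, 4, 5, 7] / [2] / [6];  common shape = (5, 1, 1)

Row-insert the values π_1, π_2, … into P one at a time, bumping the leftmost entry strictly greater than the inserted value down to the next row. The recording tableau Q records, in position (i, j), the step at which that cell was added to P.
  Insert 7 (step 1): P = [7];  Q = [1]
  Insert 1 (step 2): P = [1] / [7];  Q = [1] / [2]
  Insert 3 (step 3): P = [1, 3] / [7];  Q = [1, 3] / [2]
  Insert 4 (step 4): P = [1, 3, 4] / [7];  Q = [1, 3, 4] / [2]
  Insert 5 (step 5): P = [1, 3, 4, 5] / [7];  Q = [1, 3, 4, 5] / [2]
  Insert 2 (step 6): P = [1, 2, 4, 5] / [3] / [7];  Q = [1, 3, 4, 5] / [2] / [6]
  Insert 6 (step 7): P = [1, 2, 4, 5, 6] / [3] / [7];  Q = [1, 3, 4, 5, 7] / [2] / [6]
Final shape: (5, 1, 1).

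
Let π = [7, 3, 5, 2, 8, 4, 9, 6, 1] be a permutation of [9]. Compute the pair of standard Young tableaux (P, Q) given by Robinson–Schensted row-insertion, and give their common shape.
P = [1, 4, 6, 9] / [2, 5, 8] / [3] / [7];  Q = [1, 3, 5, 7] / [2, 6, 8] / [4] / [9];  common shape = (4, 3, 1, 1)

Row-insert the values π_1, π_2, … into P one at a time, bumping the leftmost entry strictly greater than the inserted value down to the next row. The recording tableau Q records, in position (i, j), the step at which that cell was added to P.
  Insert 7 (step 1): P = [7];  Q = [1]
  Insert 3 (step 2): P = [3] / [7];  Q = [1] / [2]
  Insert 5 (step 3): P = [3, 5] / [7];  Q = [1, 3] / [2]
  Insert 2 (step 4): P = [2, 5] / [3] / [7];  Q = [1, 3] / [2] / [4]
  Insert 8 (step 5): P = [2, 5, 8] / [3] / [7];  Q = [1, 3, 5] / [2] / [4]
  Insert 4 (step 6): P = [2, 4, 8] / [3, 5] / [7];  Q = [1, 3, 5] / [2, 6] / [4]
  Insert 9 (step 7): P = [2, 4, 8, 9] / [3, 5] / [7];  Q = [1, 3, 5, 7] / [2, 6] / [4]
  Insert 6 (step 8): P = [2, 4, 6, 9] / [3, 5, 8] / [7];  Q = [1, 3, 5, 7] / [2, 6, 8] / [4]
  Insert 1 (step 9): P = [1, 4, 6, 9] / [2, 5, 8] / [3] / [7];  Q = [1, 3, 5, 7] / [2, 6, 8] / [4] / [9]
Final shape: (4, 3, 1, 1).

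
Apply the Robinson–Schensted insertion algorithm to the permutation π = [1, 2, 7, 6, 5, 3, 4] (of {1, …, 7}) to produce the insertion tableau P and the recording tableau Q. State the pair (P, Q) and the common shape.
P = [1, 2, 3, 4] / [5] / [6] / [7];  Q = [1, 2, 3, 7] / [4] / [5] / [6];  common shape = (4, 1, 1, 1)

Row-insert the values π_1, π_2, … into P one at a time, bumping the leftmost entry strictly greater than the inserted value down to the next row. The recording tableau Q records, in position (i, j), the step at which that cell was added to P.
  Insert 1 (step 1): P = [1];  Q = [1]
  Insert 2 (step 2): P = [1, 2];  Q = [1, 2]
  Insert 7 (step 3): P = [1, 2, 7];  Q = [1, 2, 3]
  Insert 6 (step 4): P = [1, 2, 6] / [7];  Q = [1, 2, 3] / [4]
  Insert 5 (step 5): P = [1, 2, 5] / [6] / [7];  Q = [1, 2, 3] / [4] / [5]
  Insert 3 (step 6): P = [1, 2, 3] / [5] / [6] / [7];  Q = [1, 2, 3] / [4] / [5] / [6]
  Insert 4 (step 7): P = [1, 2, 3, 4] / [5] / [6] / [7];  Q = [1, 2, 3, 7] / [4] / [5] / [6]
Final shape: (4, 1, 1, 1).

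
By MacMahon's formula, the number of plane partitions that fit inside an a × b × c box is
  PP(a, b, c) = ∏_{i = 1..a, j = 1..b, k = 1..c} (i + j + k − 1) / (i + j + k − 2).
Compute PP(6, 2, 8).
PP(6, 2, 8) = 2147145

Evaluate the triple product over i = 1..6, j = 1..2, k = 1..8. The factors are (2/1) · (3/2) · (4/3) · (5/4) · (6/5) · (7/6) · (8/7) · (9/8) · … (96 factors total). The numerators and denominators telescope so the product is an integer; carrying out the multiplication exactly gives PP(6, 2, 8) = 2147145.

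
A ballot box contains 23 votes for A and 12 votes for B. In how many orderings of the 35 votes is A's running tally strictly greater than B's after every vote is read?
Strict-lead orderings = 262256280

Total orderings of the 35 votes with 23 for A: C(35, 23) = 834451800. By the Bertrand ballot formula (Cycle Lemma / reflection principle), the number of orderings in which A is strictly ahead of B throughout is (p − q)/(p + q) · C(p + q, p) = (23 − 12)/(23 + 12) · 834451800 = 262256280.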